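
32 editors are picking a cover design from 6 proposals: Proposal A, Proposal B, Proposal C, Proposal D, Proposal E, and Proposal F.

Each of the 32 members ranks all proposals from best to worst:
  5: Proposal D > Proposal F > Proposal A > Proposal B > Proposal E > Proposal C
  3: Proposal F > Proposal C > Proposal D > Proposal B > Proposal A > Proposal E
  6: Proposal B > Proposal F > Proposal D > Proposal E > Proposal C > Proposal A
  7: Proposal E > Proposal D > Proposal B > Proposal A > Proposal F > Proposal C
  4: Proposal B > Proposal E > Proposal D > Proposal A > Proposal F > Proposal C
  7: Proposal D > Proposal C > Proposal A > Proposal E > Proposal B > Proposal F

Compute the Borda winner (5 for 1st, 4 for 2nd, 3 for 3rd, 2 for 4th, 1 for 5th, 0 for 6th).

Proposal D

Proposal A: 5×3 + 3×1 + 6×0 + 7×2 + 4×2 + 7×3 = 61
Proposal B: 5×2 + 3×2 + 6×5 + 7×3 + 4×5 + 7×1 = 94
Proposal C: 5×0 + 3×4 + 6×1 + 7×0 + 4×0 + 7×4 = 46
Proposal D: 5×5 + 3×3 + 6×3 + 7×4 + 4×3 + 7×5 = 127
Proposal E: 5×1 + 3×0 + 6×2 + 7×5 + 4×4 + 7×2 = 82
Proposal F: 5×4 + 3×5 + 6×4 + 7×1 + 4×1 + 7×0 = 70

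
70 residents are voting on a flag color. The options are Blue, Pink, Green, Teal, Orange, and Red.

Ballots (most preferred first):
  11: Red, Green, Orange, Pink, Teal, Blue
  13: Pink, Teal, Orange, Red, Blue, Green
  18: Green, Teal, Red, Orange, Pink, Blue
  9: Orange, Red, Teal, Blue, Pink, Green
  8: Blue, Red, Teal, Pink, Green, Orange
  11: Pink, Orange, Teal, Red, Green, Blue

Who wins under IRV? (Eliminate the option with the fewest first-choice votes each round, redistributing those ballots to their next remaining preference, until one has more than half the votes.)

Red

Round 1: Blue 8, Pink 24, Green 18, Teal 0, Orange 9, Red 11. Teal eliminated.
Round 2: Blue 8, Pink 24, Green 18, Orange 9, Red 11. Blue eliminated.
Round 3: Pink 24, Green 18, Orange 9, Red 19. Orange eliminated.
Round 4: Pink 24, Green 18, Red 28. Green eliminated.
Round 5: Pink 24, Red 46. Red has a majority (≥36).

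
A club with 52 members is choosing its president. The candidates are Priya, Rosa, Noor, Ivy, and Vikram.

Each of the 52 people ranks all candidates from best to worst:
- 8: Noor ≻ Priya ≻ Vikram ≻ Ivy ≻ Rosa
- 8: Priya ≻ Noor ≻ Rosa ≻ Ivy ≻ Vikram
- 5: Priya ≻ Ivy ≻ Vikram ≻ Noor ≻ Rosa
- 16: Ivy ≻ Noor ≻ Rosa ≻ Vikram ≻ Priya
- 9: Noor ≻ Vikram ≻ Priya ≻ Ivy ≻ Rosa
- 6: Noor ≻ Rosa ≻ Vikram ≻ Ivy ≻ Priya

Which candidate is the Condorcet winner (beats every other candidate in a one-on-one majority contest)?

Noor

Noor vs Priya: 39–13
Noor vs Rosa: 52–0
Noor vs Ivy: 31–21
Noor vs Vikram: 47–5
Noor beats every other candidate.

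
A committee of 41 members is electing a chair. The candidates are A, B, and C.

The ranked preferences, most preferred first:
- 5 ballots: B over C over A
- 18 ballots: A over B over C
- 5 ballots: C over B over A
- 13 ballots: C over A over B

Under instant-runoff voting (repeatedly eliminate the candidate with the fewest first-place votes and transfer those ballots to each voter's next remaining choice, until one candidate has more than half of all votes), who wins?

Round 1: A 18, B 5, C 18. B eliminated.
Round 2: A 18, C 23. C has a majority (≥21).

C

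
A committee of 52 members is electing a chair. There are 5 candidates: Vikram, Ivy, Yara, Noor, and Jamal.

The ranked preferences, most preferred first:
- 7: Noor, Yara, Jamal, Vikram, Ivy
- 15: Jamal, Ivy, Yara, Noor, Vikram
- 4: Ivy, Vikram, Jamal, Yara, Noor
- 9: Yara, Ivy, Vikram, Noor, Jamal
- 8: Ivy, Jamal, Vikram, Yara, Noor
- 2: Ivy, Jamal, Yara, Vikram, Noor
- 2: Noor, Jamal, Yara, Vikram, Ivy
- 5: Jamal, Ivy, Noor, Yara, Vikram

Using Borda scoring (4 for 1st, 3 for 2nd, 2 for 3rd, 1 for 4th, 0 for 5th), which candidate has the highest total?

Ivy

Vikram: 7×1 + 15×0 + 4×3 + 9×2 + 8×2 + 2×1 + 2×1 + 5×0 = 57
Ivy: 7×0 + 15×3 + 4×4 + 9×3 + 8×4 + 2×4 + 2×0 + 5×3 = 143
Yara: 7×3 + 15×2 + 4×1 + 9×4 + 8×1 + 2×2 + 2×2 + 5×1 = 112
Noor: 7×4 + 15×1 + 4×0 + 9×1 + 8×0 + 2×0 + 2×4 + 5×2 = 70
Jamal: 7×2 + 15×4 + 4×2 + 9×0 + 8×3 + 2×3 + 2×3 + 5×4 = 138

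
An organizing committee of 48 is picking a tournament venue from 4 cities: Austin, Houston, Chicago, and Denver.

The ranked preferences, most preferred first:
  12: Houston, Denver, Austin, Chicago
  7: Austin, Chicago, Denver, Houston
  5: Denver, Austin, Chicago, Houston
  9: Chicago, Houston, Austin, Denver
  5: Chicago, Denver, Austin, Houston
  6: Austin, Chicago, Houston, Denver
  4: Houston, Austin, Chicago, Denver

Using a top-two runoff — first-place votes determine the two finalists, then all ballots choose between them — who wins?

Round 1 first-place votes: Austin 13, Houston 16, Chicago 14, Denver 5. Houston and Chicago advance.
Runoff: Houston is ranked above Chicago on 16 ballots, Chicago above Houston on 32.

Chicago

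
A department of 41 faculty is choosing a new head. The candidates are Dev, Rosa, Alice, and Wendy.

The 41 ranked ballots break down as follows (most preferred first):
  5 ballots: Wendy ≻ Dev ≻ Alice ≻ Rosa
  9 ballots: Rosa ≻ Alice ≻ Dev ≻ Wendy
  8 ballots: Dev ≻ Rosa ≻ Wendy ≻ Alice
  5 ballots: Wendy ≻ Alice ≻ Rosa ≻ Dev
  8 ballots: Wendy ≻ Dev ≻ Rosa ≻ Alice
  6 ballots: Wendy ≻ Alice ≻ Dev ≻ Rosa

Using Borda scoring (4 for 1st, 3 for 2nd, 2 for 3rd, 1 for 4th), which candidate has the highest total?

Wendy

Dev: 5×3 + 9×2 + 8×4 + 5×1 + 8×3 + 6×2 = 106
Rosa: 5×1 + 9×4 + 8×3 + 5×2 + 8×2 + 6×1 = 97
Alice: 5×2 + 9×3 + 8×1 + 5×3 + 8×1 + 6×3 = 86
Wendy: 5×4 + 9×1 + 8×2 + 5×4 + 8×4 + 6×4 = 121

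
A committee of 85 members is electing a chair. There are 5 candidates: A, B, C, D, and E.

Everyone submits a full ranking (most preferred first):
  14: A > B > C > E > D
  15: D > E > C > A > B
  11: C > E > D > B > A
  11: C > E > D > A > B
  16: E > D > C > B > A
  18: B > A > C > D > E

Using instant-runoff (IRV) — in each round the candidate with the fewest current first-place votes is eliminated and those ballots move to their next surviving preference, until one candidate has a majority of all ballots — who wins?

E

Round 1: A 14, B 18, C 22, D 15, E 16. A eliminated.
Round 2: B 32, C 22, D 15, E 16. D eliminated.
Round 3: B 32, C 22, E 31. C eliminated.
Round 4: B 32, E 53. E has a majority (≥43).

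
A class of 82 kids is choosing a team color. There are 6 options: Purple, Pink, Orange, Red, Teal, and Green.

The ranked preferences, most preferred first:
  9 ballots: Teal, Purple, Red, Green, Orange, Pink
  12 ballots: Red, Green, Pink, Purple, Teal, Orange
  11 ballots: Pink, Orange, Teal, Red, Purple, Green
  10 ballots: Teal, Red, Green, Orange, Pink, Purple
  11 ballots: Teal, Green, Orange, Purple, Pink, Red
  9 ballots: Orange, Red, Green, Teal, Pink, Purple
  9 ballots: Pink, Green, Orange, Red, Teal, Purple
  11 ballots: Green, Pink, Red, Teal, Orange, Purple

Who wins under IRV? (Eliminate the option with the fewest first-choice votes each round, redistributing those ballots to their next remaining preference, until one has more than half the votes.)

Round 1: Purple 0, Pink 20, Orange 9, Red 12, Teal 30, Green 11. Purple eliminated.
Round 2: Pink 20, Orange 9, Red 12, Teal 30, Green 11. Orange eliminated.
Round 3: Pink 20, Red 21, Teal 30, Green 11. Green eliminated.
Round 4: Pink 31, Red 21, Teal 30. Red eliminated.
Round 5: Pink 43, Teal 39. Pink has a majority (≥42).

Pink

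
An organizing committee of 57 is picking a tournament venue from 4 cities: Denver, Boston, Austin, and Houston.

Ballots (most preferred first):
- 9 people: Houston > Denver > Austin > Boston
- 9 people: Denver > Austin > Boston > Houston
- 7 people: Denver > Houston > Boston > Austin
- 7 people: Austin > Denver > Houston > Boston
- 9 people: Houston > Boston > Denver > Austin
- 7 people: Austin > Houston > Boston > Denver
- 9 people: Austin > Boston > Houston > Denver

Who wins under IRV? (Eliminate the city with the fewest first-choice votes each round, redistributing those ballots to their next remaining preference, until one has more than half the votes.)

Austin

Round 1: Denver 16, Boston 0, Austin 23, Houston 18. Boston eliminated.
Round 2: Denver 16, Austin 23, Houston 18. Denver eliminated.
Round 3: Austin 32, Houston 25. Austin has a majority (≥29).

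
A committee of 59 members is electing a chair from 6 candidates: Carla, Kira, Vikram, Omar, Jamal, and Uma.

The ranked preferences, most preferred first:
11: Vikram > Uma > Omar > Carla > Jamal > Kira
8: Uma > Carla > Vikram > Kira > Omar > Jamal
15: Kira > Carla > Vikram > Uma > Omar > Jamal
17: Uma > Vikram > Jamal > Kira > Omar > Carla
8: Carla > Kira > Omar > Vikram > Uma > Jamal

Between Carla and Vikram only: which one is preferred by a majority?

Carla

Carla is ranked above Vikram on 31 ballots; Vikram above Carla on 28.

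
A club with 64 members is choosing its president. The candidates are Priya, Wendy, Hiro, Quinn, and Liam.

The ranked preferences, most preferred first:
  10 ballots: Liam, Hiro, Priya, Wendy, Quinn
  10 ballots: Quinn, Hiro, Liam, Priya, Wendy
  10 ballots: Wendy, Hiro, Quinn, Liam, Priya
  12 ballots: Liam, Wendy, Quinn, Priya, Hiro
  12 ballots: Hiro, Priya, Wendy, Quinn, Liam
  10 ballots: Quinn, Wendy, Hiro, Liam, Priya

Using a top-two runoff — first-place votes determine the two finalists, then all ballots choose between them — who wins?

Round 1 first-place votes: Priya 0, Wendy 10, Hiro 12, Quinn 20, Liam 22. Liam and Quinn advance.
Runoff: Liam is ranked above Quinn on 22 ballots, Quinn above Liam on 42.

Quinn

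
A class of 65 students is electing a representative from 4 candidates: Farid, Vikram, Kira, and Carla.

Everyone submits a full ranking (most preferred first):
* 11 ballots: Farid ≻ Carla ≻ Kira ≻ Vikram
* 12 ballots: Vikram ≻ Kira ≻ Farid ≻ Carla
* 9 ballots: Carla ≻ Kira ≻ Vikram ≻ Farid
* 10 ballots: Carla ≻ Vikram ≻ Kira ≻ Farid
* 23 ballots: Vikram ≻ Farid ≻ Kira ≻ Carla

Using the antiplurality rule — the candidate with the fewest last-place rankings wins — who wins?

Kira

Last-place votes: Farid 19, Vikram 11, Kira 0, Carla 35.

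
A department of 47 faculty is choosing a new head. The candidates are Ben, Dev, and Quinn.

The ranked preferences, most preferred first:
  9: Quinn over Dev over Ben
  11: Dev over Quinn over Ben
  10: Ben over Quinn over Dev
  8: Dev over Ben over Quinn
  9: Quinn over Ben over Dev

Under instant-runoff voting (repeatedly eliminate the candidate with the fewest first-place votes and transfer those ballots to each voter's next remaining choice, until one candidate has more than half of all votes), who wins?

Round 1: Ben 10, Dev 19, Quinn 18. Ben eliminated.
Round 2: Dev 19, Quinn 28. Quinn has a majority (≥24).

Quinn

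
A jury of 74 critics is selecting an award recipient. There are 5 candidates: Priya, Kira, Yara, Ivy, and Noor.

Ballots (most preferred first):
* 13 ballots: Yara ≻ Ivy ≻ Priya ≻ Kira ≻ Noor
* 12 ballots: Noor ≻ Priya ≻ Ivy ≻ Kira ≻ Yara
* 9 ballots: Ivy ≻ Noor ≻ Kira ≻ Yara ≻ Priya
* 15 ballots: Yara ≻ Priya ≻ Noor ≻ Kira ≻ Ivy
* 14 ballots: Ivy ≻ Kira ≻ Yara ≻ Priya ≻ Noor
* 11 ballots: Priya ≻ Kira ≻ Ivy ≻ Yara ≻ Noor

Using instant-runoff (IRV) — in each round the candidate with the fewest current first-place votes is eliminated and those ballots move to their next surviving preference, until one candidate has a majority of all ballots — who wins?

Round 1: Priya 11, Kira 0, Yara 28, Ivy 23, Noor 12. Kira eliminated.
Round 2: Priya 11, Yara 28, Ivy 23, Noor 12. Priya eliminated.
Round 3: Yara 28, Ivy 34, Noor 12. Noor eliminated.
Round 4: Yara 28, Ivy 46. Ivy has a majority (≥38).

Ivy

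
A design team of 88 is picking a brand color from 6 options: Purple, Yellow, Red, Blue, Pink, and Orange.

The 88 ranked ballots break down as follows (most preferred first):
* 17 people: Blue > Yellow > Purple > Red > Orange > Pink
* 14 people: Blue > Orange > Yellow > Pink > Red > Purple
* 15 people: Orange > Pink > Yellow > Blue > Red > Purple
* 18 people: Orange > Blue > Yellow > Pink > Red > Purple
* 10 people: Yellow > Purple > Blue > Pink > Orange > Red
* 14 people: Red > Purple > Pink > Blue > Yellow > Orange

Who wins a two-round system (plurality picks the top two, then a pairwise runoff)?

Round 1 first-place votes: Purple 0, Yellow 10, Red 14, Blue 31, Pink 0, Orange 33. Orange and Blue advance.
Runoff: Orange is ranked above Blue on 33 ballots, Blue above Orange on 55.

Blue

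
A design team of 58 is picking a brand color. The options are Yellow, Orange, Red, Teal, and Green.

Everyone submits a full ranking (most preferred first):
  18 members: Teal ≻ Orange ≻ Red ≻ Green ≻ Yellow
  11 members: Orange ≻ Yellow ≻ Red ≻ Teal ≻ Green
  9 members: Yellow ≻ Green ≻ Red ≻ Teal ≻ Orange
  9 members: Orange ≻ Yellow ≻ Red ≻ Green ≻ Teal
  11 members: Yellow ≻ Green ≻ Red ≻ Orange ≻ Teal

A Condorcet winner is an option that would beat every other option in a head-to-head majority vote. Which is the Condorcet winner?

Orange

Orange vs Yellow: 38–20
Orange vs Red: 38–20
Orange vs Teal: 31–27
Orange vs Green: 38–20
Orange beats every other option.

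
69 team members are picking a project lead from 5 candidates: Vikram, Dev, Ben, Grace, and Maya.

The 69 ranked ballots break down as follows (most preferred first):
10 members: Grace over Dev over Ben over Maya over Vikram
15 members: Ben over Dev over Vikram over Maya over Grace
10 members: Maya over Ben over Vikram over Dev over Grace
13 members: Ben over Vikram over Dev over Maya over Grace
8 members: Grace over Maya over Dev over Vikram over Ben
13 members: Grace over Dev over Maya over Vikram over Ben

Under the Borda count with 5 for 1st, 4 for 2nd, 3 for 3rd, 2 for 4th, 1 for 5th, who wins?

Dev

Vikram: 10×1 + 15×3 + 10×3 + 13×4 + 8×2 + 13×2 = 179
Dev: 10×4 + 15×4 + 10×2 + 13×3 + 8×3 + 13×4 = 235
Ben: 10×3 + 15×5 + 10×4 + 13×5 + 8×1 + 13×1 = 231
Grace: 10×5 + 15×1 + 10×1 + 13×1 + 8×5 + 13×5 = 193
Maya: 10×2 + 15×2 + 10×5 + 13×2 + 8×4 + 13×3 = 197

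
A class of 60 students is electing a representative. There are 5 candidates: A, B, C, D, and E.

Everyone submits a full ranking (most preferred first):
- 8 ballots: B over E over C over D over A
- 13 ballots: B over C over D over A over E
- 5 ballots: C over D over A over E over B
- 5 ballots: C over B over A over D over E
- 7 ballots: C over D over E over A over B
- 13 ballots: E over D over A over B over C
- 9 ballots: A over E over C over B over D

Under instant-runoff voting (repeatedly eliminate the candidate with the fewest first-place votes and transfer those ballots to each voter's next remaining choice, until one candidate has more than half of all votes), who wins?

Round 1: A 9, B 21, C 17, D 0, E 13. D eliminated.
Round 2: A 9, B 21, C 17, E 13. A eliminated.
Round 3: B 21, C 17, E 22. C eliminated.
Round 4: B 26, E 34. E has a majority (≥31).

E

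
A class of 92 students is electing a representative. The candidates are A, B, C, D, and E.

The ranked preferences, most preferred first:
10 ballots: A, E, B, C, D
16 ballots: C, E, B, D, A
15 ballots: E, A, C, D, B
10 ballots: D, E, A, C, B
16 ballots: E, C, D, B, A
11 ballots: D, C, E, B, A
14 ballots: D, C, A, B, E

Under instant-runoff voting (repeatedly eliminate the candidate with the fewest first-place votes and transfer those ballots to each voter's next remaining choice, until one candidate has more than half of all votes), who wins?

Round 1: A 10, B 0, C 16, D 35, E 31. B eliminated.
Round 2: A 10, C 16, D 35, E 31. A eliminated.
Round 3: C 16, D 35, E 41. C eliminated.
Round 4: D 35, E 57. E has a majority (≥47).

E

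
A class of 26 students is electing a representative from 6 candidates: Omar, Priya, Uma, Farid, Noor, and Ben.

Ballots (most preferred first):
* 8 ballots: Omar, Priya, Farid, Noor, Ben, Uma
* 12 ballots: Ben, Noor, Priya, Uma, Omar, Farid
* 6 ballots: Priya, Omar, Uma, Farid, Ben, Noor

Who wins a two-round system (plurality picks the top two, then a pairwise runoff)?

Omar

Round 1 first-place votes: Omar 8, Priya 6, Uma 0, Farid 0, Noor 0, Ben 12. Ben and Omar advance.
Runoff: Ben is ranked above Omar on 12 ballots, Omar above Ben on 14.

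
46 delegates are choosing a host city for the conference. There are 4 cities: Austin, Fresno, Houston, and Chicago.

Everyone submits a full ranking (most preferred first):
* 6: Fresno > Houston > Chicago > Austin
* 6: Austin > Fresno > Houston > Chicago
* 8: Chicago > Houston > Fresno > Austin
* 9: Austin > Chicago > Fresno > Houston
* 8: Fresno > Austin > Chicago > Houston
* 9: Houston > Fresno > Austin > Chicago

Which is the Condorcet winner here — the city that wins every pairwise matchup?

Fresno

Fresno vs Austin: 31–15
Fresno vs Houston: 29–17
Fresno vs Chicago: 29–17
Fresno beats every other city.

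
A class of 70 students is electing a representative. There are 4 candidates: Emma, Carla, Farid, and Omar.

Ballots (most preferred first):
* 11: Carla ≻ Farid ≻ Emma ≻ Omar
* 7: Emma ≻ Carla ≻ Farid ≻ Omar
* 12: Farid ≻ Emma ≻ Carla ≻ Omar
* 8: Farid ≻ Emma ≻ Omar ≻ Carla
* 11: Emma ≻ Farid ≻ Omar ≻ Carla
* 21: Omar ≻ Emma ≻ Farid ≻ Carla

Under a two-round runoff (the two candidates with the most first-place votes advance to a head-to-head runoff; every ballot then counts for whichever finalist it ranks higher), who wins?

Farid

Round 1 first-place votes: Emma 18, Carla 11, Farid 20, Omar 21. Omar and Farid advance.
Runoff: Omar is ranked above Farid on 21 ballots, Farid above Omar on 49.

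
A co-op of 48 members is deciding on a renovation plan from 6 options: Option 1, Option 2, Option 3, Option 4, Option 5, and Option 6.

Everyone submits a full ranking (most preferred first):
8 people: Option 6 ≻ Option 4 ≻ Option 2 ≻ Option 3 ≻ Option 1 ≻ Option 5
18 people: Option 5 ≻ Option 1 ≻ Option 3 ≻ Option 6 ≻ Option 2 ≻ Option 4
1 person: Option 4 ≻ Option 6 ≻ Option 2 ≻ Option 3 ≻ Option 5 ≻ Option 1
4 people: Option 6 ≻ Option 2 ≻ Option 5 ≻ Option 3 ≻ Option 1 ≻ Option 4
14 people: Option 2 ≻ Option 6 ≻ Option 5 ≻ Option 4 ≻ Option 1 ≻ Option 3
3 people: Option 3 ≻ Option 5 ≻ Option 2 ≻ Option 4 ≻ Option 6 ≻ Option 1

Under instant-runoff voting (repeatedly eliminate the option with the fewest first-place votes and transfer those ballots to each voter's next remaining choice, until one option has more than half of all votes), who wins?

Option 2

Round 1: Option 1 0, Option 2 14, Option 3 3, Option 4 1, Option 5 18, Option 6 12. Option 1 eliminated.
Round 2: Option 2 14, Option 3 3, Option 4 1, Option 5 18, Option 6 12. Option 4 eliminated.
Round 3: Option 2 14, Option 3 3, Option 5 18, Option 6 13. Option 3 eliminated.
Round 4: Option 2 14, Option 5 21, Option 6 13. Option 6 eliminated.
Round 5: Option 2 27, Option 5 21. Option 2 has a majority (≥25).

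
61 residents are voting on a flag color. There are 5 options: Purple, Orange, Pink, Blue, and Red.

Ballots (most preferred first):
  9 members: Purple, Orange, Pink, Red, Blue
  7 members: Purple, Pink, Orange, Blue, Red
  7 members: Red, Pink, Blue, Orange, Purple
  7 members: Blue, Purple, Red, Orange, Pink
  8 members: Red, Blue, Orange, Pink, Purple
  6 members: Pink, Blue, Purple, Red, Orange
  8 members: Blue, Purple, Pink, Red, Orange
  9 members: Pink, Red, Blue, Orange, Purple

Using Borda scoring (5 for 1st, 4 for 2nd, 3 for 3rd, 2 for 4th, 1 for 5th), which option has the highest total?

Pink

Purple: 9×5 + 7×5 + 7×1 + 7×4 + 8×1 + 6×3 + 8×4 + 9×1 = 182
Orange: 9×4 + 7×3 + 7×2 + 7×2 + 8×3 + 6×1 + 8×1 + 9×2 = 141
Pink: 9×3 + 7×4 + 7×4 + 7×1 + 8×2 + 6×5 + 8×3 + 9×5 = 205
Blue: 9×1 + 7×2 + 7×3 + 7×5 + 8×4 + 6×4 + 8×5 + 9×3 = 202
Red: 9×2 + 7×1 + 7×5 + 7×3 + 8×5 + 6×2 + 8×2 + 9×4 = 185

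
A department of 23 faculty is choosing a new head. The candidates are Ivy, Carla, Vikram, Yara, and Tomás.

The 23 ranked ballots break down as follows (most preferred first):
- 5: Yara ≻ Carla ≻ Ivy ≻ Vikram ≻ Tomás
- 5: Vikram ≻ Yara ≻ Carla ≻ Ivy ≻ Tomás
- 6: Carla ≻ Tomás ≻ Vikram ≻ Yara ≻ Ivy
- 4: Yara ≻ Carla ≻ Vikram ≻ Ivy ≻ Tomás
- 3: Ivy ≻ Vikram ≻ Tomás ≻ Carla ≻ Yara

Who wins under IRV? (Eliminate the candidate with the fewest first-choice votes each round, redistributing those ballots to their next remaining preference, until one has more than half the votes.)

Vikram

Round 1: Ivy 3, Carla 6, Vikram 5, Yara 9, Tomás 0. Tomás eliminated.
Round 2: Ivy 3, Carla 6, Vikram 5, Yara 9. Ivy eliminated.
Round 3: Carla 6, Vikram 8, Yara 9. Carla eliminated.
Round 4: Vikram 14, Yara 9. Vikram has a majority (≥12).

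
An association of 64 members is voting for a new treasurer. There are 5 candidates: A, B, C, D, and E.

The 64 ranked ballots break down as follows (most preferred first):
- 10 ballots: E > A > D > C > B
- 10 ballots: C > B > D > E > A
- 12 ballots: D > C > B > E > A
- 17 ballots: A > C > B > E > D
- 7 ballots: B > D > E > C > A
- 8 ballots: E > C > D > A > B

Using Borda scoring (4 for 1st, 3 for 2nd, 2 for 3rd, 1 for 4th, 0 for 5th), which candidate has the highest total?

A: 10×3 + 10×0 + 12×0 + 17×4 + 7×0 + 8×1 = 106
B: 10×0 + 10×3 + 12×2 + 17×2 + 7×4 + 8×0 = 116
C: 10×1 + 10×4 + 12×3 + 17×3 + 7×1 + 8×3 = 168
D: 10×2 + 10×2 + 12×4 + 17×0 + 7×3 + 8×2 = 125
E: 10×4 + 10×1 + 12×1 + 17×1 + 7×2 + 8×4 = 125

C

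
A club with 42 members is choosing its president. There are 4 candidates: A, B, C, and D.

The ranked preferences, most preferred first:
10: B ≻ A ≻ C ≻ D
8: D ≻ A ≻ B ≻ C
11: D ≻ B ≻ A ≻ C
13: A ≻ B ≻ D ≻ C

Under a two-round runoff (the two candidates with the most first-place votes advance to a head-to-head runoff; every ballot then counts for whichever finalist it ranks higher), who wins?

A

Round 1 first-place votes: A 13, B 10, C 0, D 19. D and A advance.
Runoff: D is ranked above A on 19 ballots, A above D on 23.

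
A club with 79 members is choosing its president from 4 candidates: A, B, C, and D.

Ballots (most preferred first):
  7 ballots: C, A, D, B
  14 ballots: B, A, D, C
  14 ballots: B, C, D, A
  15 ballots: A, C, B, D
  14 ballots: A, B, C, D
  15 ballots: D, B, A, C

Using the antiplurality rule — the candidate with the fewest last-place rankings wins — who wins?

B

Last-place votes: A 14, B 7, C 29, D 29.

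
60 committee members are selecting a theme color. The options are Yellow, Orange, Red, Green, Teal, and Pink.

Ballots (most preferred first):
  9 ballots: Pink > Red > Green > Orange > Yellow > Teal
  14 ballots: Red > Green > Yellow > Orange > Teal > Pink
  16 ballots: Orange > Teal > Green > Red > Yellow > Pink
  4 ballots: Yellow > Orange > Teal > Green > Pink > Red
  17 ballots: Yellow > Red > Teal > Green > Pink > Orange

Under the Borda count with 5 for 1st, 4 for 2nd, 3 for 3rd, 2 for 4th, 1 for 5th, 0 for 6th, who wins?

Red

Yellow: 9×1 + 14×3 + 16×1 + 4×5 + 17×5 = 172
Orange: 9×2 + 14×2 + 16×5 + 4×4 + 17×0 = 142
Red: 9×4 + 14×5 + 16×2 + 4×0 + 17×4 = 206
Green: 9×3 + 14×4 + 16×3 + 4×2 + 17×2 = 173
Teal: 9×0 + 14×1 + 16×4 + 4×3 + 17×3 = 141
Pink: 9×5 + 14×0 + 16×0 + 4×1 + 17×1 = 66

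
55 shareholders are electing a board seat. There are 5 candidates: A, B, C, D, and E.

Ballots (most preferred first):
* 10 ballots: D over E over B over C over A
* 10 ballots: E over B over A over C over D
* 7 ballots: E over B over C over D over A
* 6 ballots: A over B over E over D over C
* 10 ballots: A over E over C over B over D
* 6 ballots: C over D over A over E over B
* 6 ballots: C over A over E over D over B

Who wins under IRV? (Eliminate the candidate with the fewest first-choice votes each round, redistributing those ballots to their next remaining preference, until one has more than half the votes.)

Round 1: A 16, B 0, C 12, D 10, E 17. B eliminated.
Round 2: A 16, C 12, D 10, E 17. D eliminated.
Round 3: A 16, C 12, E 27. C eliminated.
Round 4: A 28, E 27. A has a majority (≥28).

A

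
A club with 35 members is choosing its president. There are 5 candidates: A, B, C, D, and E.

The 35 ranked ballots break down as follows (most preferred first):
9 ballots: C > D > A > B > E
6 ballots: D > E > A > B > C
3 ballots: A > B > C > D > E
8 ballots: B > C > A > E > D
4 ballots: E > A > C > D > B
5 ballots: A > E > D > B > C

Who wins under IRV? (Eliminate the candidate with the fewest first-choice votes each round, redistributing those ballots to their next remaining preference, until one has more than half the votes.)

Round 1: A 8, B 8, C 9, D 6, E 4. E eliminated.
Round 2: A 12, B 8, C 9, D 6. D eliminated.
Round 3: A 18, B 8, C 9. A has a majority (≥18).

A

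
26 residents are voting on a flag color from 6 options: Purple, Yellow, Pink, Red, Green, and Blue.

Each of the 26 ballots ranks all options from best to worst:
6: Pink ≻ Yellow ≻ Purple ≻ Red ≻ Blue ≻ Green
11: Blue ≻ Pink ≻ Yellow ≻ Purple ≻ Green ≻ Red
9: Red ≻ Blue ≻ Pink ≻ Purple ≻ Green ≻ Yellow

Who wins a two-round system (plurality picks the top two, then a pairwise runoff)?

Round 1 first-place votes: Purple 0, Yellow 0, Pink 6, Red 9, Green 0, Blue 11. Blue and Red advance.
Runoff: Blue is ranked above Red on 11 ballots, Red above Blue on 15.

Red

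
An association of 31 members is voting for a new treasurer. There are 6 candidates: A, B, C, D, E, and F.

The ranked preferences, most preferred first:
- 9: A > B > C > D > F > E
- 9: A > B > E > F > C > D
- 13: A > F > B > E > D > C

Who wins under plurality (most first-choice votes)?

A

First-place votes: A 31, B 0, C 0, D 0, E 0, F 0.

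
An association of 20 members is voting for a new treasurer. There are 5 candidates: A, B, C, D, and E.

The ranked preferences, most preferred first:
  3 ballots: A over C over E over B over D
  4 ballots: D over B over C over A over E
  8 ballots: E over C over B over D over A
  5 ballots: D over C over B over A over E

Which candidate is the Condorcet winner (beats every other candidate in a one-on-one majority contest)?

C

C vs A: 17–3
C vs B: 16–4
C vs D: 11–9
C vs E: 12–8
C beats every other candidate.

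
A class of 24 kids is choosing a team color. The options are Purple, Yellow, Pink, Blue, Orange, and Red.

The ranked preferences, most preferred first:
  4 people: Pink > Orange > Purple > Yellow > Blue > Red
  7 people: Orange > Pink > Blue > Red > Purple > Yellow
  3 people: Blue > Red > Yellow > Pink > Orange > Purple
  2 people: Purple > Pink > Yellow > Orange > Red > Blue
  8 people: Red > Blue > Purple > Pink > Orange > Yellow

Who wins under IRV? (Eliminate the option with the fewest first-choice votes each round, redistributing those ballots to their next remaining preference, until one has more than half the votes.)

Round 1: Purple 2, Yellow 0, Pink 4, Blue 3, Orange 7, Red 8. Yellow eliminated.
Round 2: Purple 2, Pink 4, Blue 3, Orange 7, Red 8. Purple eliminated.
Round 3: Pink 6, Blue 3, Orange 7, Red 8. Blue eliminated.
Round 4: Pink 6, Orange 7, Red 11. Pink eliminated.
Round 5: Orange 13, Red 11. Orange has a majority (≥13).

Orange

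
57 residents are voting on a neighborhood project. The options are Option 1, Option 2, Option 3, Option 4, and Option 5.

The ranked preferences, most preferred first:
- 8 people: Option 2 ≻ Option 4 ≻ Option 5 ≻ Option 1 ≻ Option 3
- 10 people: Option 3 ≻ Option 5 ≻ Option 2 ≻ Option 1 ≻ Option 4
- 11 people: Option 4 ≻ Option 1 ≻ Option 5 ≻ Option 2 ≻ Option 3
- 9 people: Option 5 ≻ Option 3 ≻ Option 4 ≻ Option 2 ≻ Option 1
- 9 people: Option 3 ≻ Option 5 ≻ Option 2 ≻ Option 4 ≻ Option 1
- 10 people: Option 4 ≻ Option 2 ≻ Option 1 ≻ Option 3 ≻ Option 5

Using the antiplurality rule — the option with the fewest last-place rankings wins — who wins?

Last-place votes: Option 1 18, Option 2 0, Option 3 19, Option 4 10, Option 5 10.

Option 2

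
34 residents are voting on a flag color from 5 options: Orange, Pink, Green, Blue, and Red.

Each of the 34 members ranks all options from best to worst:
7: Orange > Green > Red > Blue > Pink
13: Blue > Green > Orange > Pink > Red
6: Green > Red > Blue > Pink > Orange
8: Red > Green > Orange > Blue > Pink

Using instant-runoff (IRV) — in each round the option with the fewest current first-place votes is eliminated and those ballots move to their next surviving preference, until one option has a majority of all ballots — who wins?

Red

Round 1: Orange 7, Pink 0, Green 6, Blue 13, Red 8. Pink eliminated.
Round 2: Orange 7, Green 6, Blue 13, Red 8. Green eliminated.
Round 3: Orange 7, Blue 13, Red 14. Orange eliminated.
Round 4: Blue 13, Red 21. Red has a majority (≥18).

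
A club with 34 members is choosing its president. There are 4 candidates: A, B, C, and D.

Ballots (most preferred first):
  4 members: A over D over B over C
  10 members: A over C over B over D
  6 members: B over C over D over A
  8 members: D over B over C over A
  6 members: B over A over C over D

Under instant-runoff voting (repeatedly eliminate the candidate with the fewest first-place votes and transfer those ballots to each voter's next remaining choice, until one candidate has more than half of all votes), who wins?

B

Round 1: A 14, B 12, C 0, D 8. C eliminated.
Round 2: A 14, B 12, D 8. D eliminated.
Round 3: A 14, B 20. B has a majority (≥18).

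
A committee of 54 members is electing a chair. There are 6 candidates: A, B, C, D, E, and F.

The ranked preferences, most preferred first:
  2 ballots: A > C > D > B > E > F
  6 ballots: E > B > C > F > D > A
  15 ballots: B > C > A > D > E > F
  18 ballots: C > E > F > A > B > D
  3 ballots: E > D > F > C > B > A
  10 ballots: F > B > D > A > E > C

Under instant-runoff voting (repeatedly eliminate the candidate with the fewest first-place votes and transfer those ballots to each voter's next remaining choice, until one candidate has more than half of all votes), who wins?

B

Round 1: A 2, B 15, C 18, D 0, E 9, F 10. D eliminated.
Round 2: A 2, B 15, C 18, E 9, F 10. A eliminated.
Round 3: B 15, C 20, E 9, F 10. E eliminated.
Round 4: B 21, C 20, F 13. F eliminated.
Round 5: B 31, C 23. B has a majority (≥28).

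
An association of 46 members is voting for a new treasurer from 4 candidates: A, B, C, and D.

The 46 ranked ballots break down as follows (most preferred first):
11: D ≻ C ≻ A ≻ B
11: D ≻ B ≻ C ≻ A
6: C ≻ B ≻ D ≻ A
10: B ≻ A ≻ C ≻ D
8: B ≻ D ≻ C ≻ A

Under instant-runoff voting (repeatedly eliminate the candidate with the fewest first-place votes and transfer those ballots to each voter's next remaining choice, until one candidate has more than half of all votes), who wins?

Round 1: A 0, B 18, C 6, D 22. A eliminated.
Round 2: B 18, C 6, D 22. C eliminated.
Round 3: B 24, D 22. B has a majority (≥24).

B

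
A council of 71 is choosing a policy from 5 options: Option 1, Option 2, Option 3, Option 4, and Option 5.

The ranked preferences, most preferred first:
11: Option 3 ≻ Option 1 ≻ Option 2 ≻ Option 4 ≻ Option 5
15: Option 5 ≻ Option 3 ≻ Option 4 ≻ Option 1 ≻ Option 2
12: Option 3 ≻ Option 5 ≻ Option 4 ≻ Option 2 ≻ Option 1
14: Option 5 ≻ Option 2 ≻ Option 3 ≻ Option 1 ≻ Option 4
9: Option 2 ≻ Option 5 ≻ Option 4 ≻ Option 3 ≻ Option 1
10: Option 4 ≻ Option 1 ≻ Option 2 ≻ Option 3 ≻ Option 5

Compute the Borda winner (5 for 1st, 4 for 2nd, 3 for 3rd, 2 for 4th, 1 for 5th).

Option 1: 11×4 + 15×2 + 12×1 + 14×2 + 9×1 + 10×4 = 163
Option 2: 11×3 + 15×1 + 12×2 + 14×4 + 9×5 + 10×3 = 203
Option 3: 11×5 + 15×4 + 12×5 + 14×3 + 9×2 + 10×2 = 255
Option 4: 11×2 + 15×3 + 12×3 + 14×1 + 9×3 + 10×5 = 194
Option 5: 11×1 + 15×5 + 12×4 + 14×5 + 9×4 + 10×1 = 250

Option 3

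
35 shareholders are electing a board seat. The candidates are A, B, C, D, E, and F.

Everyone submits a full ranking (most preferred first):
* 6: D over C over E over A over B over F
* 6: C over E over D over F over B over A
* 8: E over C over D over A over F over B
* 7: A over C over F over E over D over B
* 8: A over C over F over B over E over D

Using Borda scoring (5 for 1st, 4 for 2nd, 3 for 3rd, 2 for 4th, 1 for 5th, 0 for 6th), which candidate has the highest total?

C

A: 6×2 + 6×0 + 8×2 + 7×5 + 8×5 = 103
B: 6×1 + 6×1 + 8×0 + 7×0 + 8×2 = 28
C: 6×4 + 6×5 + 8×4 + 7×4 + 8×4 = 146
D: 6×5 + 6×3 + 8×3 + 7×1 + 8×0 = 79
E: 6×3 + 6×4 + 8×5 + 7×2 + 8×1 = 104
F: 6×0 + 6×2 + 8×1 + 7×3 + 8×3 = 65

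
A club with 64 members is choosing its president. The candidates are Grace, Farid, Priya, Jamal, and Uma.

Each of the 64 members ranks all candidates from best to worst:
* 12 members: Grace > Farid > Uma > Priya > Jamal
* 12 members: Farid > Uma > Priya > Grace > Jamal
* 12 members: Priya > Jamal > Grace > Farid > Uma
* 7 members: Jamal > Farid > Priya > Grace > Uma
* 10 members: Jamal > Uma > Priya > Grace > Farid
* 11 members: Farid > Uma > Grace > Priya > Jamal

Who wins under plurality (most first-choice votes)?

Farid

First-place votes: Grace 12, Farid 23, Priya 12, Jamal 17, Uma 0.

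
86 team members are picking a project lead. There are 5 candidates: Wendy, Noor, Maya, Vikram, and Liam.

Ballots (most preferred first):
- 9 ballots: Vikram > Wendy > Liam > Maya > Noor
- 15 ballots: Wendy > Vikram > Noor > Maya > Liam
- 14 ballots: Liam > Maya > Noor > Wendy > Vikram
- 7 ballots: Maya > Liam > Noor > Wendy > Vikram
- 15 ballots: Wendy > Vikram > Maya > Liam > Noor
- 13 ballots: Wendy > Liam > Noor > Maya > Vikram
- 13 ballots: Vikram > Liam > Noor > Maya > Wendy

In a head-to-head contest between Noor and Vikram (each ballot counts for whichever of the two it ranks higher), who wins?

Vikram

Noor is ranked above Vikram on 34 ballots; Vikram above Noor on 52.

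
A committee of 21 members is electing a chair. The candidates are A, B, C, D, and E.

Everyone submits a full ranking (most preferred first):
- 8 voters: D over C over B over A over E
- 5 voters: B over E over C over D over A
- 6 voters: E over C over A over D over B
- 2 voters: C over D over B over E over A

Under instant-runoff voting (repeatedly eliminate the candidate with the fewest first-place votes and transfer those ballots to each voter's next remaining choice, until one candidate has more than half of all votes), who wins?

E

Round 1: A 0, B 5, C 2, D 8, E 6. A eliminated.
Round 2: B 5, C 2, D 8, E 6. C eliminated.
Round 3: B 5, D 10, E 6. B eliminated.
Round 4: D 10, E 11. E has a majority (≥11).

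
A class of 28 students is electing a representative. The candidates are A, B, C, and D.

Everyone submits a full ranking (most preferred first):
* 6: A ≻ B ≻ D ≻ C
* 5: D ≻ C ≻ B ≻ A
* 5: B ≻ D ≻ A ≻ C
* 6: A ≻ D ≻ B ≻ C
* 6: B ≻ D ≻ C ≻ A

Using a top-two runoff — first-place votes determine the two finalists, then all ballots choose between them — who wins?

B

Round 1 first-place votes: A 12, B 11, C 0, D 5. A and B advance.
Runoff: A is ranked above B on 12 ballots, B above A on 16.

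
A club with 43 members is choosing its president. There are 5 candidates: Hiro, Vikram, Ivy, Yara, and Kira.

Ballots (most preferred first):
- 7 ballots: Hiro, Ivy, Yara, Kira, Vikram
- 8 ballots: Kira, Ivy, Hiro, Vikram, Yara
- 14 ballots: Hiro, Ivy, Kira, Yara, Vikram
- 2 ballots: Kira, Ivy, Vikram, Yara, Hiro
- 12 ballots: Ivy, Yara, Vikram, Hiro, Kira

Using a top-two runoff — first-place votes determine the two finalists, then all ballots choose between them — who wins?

Round 1 first-place votes: Hiro 21, Vikram 0, Ivy 12, Yara 0, Kira 10. Hiro and Ivy advance.
Runoff: Hiro is ranked above Ivy on 21 ballots, Ivy above Hiro on 22.

Ivy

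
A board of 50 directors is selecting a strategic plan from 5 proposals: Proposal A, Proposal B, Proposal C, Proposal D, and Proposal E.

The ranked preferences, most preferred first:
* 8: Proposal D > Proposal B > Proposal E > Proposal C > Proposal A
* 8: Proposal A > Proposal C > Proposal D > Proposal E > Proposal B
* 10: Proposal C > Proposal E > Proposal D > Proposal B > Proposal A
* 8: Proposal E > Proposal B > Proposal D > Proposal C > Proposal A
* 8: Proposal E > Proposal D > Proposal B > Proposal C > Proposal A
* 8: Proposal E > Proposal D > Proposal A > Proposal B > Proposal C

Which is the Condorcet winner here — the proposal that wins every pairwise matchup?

Proposal E

Proposal E vs Proposal A: 42–8
Proposal E vs Proposal B: 42–8
Proposal E vs Proposal C: 32–18
Proposal E vs Proposal D: 34–16
Proposal E beats every other proposal.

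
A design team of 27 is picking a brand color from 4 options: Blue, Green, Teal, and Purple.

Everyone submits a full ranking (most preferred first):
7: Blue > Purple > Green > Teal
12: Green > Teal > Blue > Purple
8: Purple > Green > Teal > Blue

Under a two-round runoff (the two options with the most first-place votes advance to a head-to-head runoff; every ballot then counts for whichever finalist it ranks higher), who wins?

Round 1 first-place votes: Blue 7, Green 12, Teal 0, Purple 8. Green and Purple advance.
Runoff: Green is ranked above Purple on 12 ballots, Purple above Green on 15.

Purple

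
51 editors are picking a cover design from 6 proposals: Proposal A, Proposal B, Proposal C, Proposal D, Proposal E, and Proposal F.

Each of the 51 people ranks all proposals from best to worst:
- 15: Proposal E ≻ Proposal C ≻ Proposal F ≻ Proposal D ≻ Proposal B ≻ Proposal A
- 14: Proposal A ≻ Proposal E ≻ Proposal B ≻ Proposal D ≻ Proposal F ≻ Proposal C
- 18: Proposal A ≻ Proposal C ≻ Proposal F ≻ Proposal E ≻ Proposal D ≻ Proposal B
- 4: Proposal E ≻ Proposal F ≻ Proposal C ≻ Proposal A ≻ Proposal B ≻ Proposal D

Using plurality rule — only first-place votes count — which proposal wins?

First-place votes: Proposal A 32, Proposal B 0, Proposal C 0, Proposal D 0, Proposal E 19, Proposal F 0.

Proposal A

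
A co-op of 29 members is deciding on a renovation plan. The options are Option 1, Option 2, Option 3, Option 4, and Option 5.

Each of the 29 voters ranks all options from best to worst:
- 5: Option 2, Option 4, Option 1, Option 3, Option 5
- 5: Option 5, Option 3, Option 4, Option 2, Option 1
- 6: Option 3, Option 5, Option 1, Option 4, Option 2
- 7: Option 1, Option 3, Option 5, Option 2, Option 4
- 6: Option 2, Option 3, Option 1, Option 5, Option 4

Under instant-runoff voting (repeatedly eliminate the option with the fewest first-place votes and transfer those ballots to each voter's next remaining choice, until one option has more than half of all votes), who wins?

Option 3

Round 1: Option 1 7, Option 2 11, Option 3 6, Option 4 0, Option 5 5. Option 4 eliminated.
Round 2: Option 1 7, Option 2 11, Option 3 6, Option 5 5. Option 5 eliminated.
Round 3: Option 1 7, Option 2 11, Option 3 11. Option 1 eliminated.
Round 4: Option 2 11, Option 3 18. Option 3 has a majority (≥15).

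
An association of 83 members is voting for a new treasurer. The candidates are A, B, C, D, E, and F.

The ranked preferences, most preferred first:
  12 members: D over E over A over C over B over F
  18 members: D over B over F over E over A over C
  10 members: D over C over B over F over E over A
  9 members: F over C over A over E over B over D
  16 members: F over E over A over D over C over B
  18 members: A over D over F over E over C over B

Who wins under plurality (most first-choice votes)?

D

First-place votes: A 18, B 0, C 0, D 40, E 0, F 25.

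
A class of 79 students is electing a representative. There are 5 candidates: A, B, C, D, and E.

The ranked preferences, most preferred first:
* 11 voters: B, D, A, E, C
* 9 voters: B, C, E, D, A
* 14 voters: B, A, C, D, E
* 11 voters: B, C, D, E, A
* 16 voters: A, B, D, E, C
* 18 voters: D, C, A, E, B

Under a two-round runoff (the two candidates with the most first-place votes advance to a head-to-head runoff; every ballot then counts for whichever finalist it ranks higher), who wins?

B

Round 1 first-place votes: A 16, B 45, C 0, D 18, E 0. B and D advance.
Runoff: B is ranked above D on 61 ballots, D above B on 18.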